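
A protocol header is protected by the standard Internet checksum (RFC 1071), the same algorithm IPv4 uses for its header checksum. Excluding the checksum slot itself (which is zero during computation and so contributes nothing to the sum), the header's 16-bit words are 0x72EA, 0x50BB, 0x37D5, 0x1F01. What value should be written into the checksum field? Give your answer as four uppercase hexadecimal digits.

E583

One's-complement addition (fold any carry out of bit 15 back into bit 0):
  0x72EA + 0x50BB = 0x0C3A5
  0xC3A5 + 0x37D5 = 0x0FB7A
  0xFB7A + 0x1F01 = 0x11A7B → wrap carry → 0x1A7C
One's-complement sum = 0x1A7C.
Checksum = ~0x1A7C & 0xFFFF = 0xE583.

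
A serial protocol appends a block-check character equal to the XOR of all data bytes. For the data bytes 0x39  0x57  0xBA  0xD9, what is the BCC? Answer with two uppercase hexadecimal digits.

0D

XOR the bytes together:
  start with 0x39
  0x39 ⊕ 0x57 = 0x6E
  0x6E ⊕ 0xBA = 0xD4
  0xD4 ⊕ 0xD9 = 0x0D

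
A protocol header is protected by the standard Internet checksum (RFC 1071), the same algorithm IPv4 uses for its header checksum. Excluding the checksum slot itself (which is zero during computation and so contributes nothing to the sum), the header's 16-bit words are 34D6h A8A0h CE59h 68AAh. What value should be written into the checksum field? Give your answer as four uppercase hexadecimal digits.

One's-complement addition (fold any carry out of bit 15 back into bit 0):
  0x34D6 + 0xA8A0 = 0x0DD76
  0xDD76 + 0xCE59 = 0x1ABCF → wrap carry → 0xABD0
  0xABD0 + 0x68AA = 0x1147A → wrap carry → 0x147B
One's-complement sum = 0x147B.
Checksum = ~0x147B & 0xFFFF = 0xEB84.

EB84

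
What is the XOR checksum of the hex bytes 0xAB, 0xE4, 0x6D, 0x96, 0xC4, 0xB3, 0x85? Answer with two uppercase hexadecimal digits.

XOR the bytes together:
  start with 0xAB
  0xAB ⊕ 0xE4 = 0x4F
  0x4F ⊕ 0x6D = 0x22
  0x22 ⊕ 0x96 = 0xB4
  0xB4 ⊕ 0xC4 = 0x70
  0x70 ⊕ 0xB3 = 0xC3
  0xC3 ⊕ 0x85 = 0x46

46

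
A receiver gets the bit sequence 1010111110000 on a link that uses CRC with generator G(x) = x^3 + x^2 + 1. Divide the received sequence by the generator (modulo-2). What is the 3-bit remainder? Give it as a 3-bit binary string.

111

Modulo-2 division of 1010111110000 by 1101:
  pos 0: 1010 XOR 1101 = 0111
  pos 1: 1111 XOR 1101 = 0010
  pos 3: 1011 XOR 1101 = 0110
  pos 4: 1101 XOR 1101 = 0000
  pos 8: 1000 XOR 1101 = 0101
  pos 9: 1010 XOR 1101 = 0111
Remainder = 111 (nonzero — an error is detected).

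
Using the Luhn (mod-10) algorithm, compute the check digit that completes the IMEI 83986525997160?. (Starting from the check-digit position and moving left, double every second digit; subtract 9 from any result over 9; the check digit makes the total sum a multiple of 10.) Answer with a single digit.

7

Partial digits right→left: 0 6 1 7 9 9 5 2 5 6 8 9 3 8
Double every second digit counting from the check-digit position (so the 1st, 3rd, 5th, ... of the partial from the right).
  doubled (with −9 where >9): 0 2 9 1 1 7 6 → sum 26
  kept as-is: 6 7 9 2 6 9 8 → sum 47
Total = 26 + 47 = 73.
Check digit = (10 − (73 mod 10)) mod 10 = 7.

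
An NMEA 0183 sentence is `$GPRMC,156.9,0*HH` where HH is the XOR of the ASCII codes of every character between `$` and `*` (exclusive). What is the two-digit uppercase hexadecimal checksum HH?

XOR the ASCII codes of the payload characters:
  'G' = 0x47 → acc = 0x47
  'P' = 0x50 → acc = 0x17
  'R' = 0x52 → acc = 0x45
  'M' = 0x4D → acc = 0x08
  'C' = 0x43 → acc = 0x4B
  ',' = 0x2C → acc = 0x67
  '1' = 0x31 → acc = 0x56
  '5' = 0x35 → acc = 0x63
  '6' = 0x36 → acc = 0x55
  '.' = 0x2E → acc = 0x7B
  '9' = 0x39 → acc = 0x42
  ',' = 0x2C → acc = 0x6E
  '0' = 0x30 → acc = 0x5E
Checksum = 0x5E.

5E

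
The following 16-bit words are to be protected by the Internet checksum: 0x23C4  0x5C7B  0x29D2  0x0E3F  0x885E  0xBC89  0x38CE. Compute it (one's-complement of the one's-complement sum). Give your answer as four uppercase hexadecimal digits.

One's-complement addition (fold any carry out of bit 15 back into bit 0):
  0x23C4 + 0x5C7B = 0x0803F
  0x803F + 0x29D2 = 0x0AA11
  0xAA11 + 0x0E3F = 0x0B850
  0xB850 + 0x885E = 0x140AE → wrap carry → 0x40AF
  0x40AF + 0xBC89 = 0x0FD38
  0xFD38 + 0x38CE = 0x13606 → wrap carry → 0x3607
One's-complement sum = 0x3607.
Checksum = ~0x3607 & 0xFFFF = 0xC9F8.

C9F8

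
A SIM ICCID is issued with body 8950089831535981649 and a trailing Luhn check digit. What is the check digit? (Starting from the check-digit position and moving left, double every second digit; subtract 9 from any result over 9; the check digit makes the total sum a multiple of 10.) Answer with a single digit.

3

Partial digits right→left: 9 4 6 1 8 9 5 3 5 1 3 8 9 8 0 0 5 9 8
Double every second digit counting from the check-digit position (so the 1st, 3rd, 5th, ... of the partial from the right).
  doubled (with −9 where >9): 9 3 7 1 1 6 9 0 1 7 → sum 44
  kept as-is: 4 1 9 3 1 8 8 0 9 → sum 43
Total = 44 + 43 = 87.
Check digit = (10 − (87 mod 10)) mod 10 = 3.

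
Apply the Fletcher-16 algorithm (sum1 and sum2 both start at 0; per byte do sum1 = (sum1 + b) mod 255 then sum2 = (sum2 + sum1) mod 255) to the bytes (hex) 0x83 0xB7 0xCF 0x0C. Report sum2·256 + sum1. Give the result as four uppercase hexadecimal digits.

E017

Running sums (mod 255):
  after byte 0 (0x83): sum1=131, sum2=131
  after byte 1 (0xB7): sum1=59, sum2=190
  after byte 2 (0xCF): sum1=11, sum2=201
  after byte 3 (0x0C): sum1=23, sum2=224
Checksum = sum2·256 + sum1 = 224·256 + 23 = 57367 = 0xE017.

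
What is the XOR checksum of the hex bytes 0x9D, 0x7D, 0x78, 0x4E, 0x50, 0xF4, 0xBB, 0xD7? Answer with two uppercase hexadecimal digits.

1E

XOR the bytes together:
  start with 0x9D
  0x9D ⊕ 0x7D = 0xE0
  0xE0 ⊕ 0x78 = 0x98
  0x98 ⊕ 0x4E = 0xD6
  0xD6 ⊕ 0x50 = 0x86
  0x86 ⊕ 0xF4 = 0x72
  0x72 ⊕ 0xBB = 0xC9
  0xC9 ⊕ 0xD7 = 0x1E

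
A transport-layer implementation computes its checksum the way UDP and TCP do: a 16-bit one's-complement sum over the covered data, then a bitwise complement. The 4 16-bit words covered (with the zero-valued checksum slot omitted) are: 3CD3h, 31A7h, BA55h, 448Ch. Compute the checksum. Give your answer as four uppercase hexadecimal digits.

One's-complement addition (fold any carry out of bit 15 back into bit 0):
  0x3CD3 + 0x31A7 = 0x06E7A
  0x6E7A + 0xBA55 = 0x128CF → wrap carry → 0x28D0
  0x28D0 + 0x448C = 0x06D5C
One's-complement sum = 0x6D5C.
Checksum = ~0x6D5C & 0xFFFF = 0x92A3.

92A3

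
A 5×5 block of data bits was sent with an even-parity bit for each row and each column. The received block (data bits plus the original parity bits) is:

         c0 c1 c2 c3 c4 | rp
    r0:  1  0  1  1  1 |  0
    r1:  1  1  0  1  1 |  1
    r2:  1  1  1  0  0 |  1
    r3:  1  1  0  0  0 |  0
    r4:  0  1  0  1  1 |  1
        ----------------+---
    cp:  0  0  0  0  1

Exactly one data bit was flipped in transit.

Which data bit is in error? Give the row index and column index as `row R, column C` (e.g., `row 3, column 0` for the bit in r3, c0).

Recompute each row's even parity and compare to rp:
  r0: data parity 0, sent rp 0 → ok
  r1: data parity 0, sent rp 1 → mismatch
  r2: data parity 1, sent rp 1 → ok
  r3: data parity 0, sent rp 0 → ok
  r4: data parity 1, sent rp 1 → ok
Recompute each column's even parity and compare to cp:
  c0: data parity 0, sent cp 0 → ok
  c1: data parity 0, sent cp 0 → ok
  c2: data parity 0, sent cp 0 → ok
  c3: data parity 1, sent cp 0 → mismatch
  c4: data parity 1, sent cp 1 → ok
Exactly one row (r1) and one column (c3) fail → the flipped bit is at their intersection.

row 1, column 3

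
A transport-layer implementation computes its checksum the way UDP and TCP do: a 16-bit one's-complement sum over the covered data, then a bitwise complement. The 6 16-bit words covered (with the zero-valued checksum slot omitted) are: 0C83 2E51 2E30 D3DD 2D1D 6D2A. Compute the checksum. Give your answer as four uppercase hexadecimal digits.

One's-complement addition (fold any carry out of bit 15 back into bit 0):
  0x0C83 + 0x2E51 = 0x03AD4
  0x3AD4 + 0x2E30 = 0x06904
  0x6904 + 0xD3DD = 0x13CE1 → wrap carry → 0x3CE2
  0x3CE2 + 0x2D1D = 0x069FF
  0x69FF + 0x6D2A = 0x0D729
One's-complement sum = 0xD729.
Checksum = ~0xD729 & 0xFFFF = 0x28D6.

28D6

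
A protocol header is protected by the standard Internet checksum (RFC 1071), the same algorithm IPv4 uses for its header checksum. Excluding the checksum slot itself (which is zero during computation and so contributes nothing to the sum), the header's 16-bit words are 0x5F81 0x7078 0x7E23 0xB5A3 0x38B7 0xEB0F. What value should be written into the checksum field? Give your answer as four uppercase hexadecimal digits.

D877

One's-complement addition (fold any carry out of bit 15 back into bit 0):
  0x5F81 + 0x7078 = 0x0CFF9
  0xCFF9 + 0x7E23 = 0x14E1C → wrap carry → 0x4E1D
  0x4E1D + 0xB5A3 = 0x103C0 → wrap carry → 0x03C1
  0x03C1 + 0x38B7 = 0x03C78
  0x3C78 + 0xEB0F = 0x12787 → wrap carry → 0x2788
One's-complement sum = 0x2788.
Checksum = ~0x2788 & 0xFFFF = 0xD877.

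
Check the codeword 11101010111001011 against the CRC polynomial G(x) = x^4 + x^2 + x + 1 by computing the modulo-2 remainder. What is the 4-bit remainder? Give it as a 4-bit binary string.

Modulo-2 division of 11101010111001011 by 10111:
  pos 0: 11101 XOR 10111 = 01010
  pos 1: 10100 XOR 10111 = 00011
  pos 4: 11101 XOR 10111 = 01010
  pos 5: 10101 XOR 10111 = 00010
  pos 8: 10100 XOR 10111 = 00011
  pos 11: 11101 XOR 10111 = 01010
  pos 12: 10101 XOR 10111 = 00010
Remainder = 0010 (nonzero — an error is detected).

0010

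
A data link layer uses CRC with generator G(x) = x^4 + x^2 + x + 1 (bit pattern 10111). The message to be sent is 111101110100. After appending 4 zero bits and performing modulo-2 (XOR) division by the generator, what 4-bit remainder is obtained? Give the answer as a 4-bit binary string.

Append 4 zeros: 1111011101000000. Divide by 10111 (XOR where the leading bit is 1):
  pos 0: 11110 XOR 10111 = 01001
  pos 1: 10011 XOR 10111 = 00100
  pos 3: 10011 XOR 10111 = 00100
  pos 5: 10001 XOR 10111 = 00110
  pos 7: 11000 XOR 10111 = 01111
  pos 8: 11110 XOR 10111 = 01001
  pos 9: 10010 XOR 10111 = 00101
  pos 11: 10100 XOR 10111 = 00011
Remainder (last 4 bits) = 0011. This is the CRC / FCS.

0011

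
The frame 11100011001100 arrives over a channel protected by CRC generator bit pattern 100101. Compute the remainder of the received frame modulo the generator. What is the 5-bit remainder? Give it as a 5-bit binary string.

00111

Modulo-2 division of 11100011001100 by 100101:
  pos 0: 111000 XOR 100101 = 011101
  pos 1: 111011 XOR 100101 = 011110
  pos 2: 111101 XOR 100101 = 011000
  pos 3: 110000 XOR 100101 = 010101
  pos 4: 101010 XOR 100101 = 001111
  pos 6: 111111 XOR 100101 = 011010
  pos 7: 110100 XOR 100101 = 010001
  pos 8: 100010 XOR 100101 = 000111
Remainder = 00111 (nonzero — an error is detected).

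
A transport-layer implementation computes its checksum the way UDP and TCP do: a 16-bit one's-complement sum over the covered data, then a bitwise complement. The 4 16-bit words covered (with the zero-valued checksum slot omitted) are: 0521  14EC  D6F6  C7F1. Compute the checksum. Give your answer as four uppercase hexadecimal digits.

470A

One's-complement addition (fold any carry out of bit 15 back into bit 0):
  0x0521 + 0x14EC = 0x01A0D
  0x1A0D + 0xD6F6 = 0x0F103
  0xF103 + 0xC7F1 = 0x1B8F4 → wrap carry → 0xB8F5
One's-complement sum = 0xB8F5.
Checksum = ~0xB8F5 & 0xFFFF = 0x470A.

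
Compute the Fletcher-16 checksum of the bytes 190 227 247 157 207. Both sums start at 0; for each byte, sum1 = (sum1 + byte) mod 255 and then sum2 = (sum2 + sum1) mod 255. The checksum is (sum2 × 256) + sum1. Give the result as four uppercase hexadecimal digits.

3C08

Running sums (mod 255):
  after byte 0 (190): sum1=190, sum2=190
  after byte 1 (227): sum1=162, sum2=97
  after byte 2 (247): sum1=154, sum2=251
  after byte 3 (157): sum1=56, sum2=52
  after byte 4 (207): sum1=8, sum2=60
Checksum = sum2·256 + sum1 = 60·256 + 8 = 15368 = 0x3C08.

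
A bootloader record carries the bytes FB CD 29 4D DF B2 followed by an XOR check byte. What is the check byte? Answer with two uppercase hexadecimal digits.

3F

XOR the bytes together:
  start with 0xFB
  0xFB ⊕ 0xCD = 0x36
  0x36 ⊕ 0x29 = 0x1F
  0x1F ⊕ 0x4D = 0x52
  0x52 ⊕ 0xDF = 0x8D
  0x8D ⊕ 0xB2 = 0x3F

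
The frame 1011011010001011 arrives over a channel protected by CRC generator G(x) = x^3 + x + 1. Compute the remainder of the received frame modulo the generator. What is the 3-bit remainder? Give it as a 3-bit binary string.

Modulo-2 division of 1011011010001011 by 1011:
  pos 0: 1011 XOR 1011 = 0000
  pos 5: 1101 XOR 1011 = 0110
  pos 6: 1100 XOR 1011 = 0111
  pos 7: 1110 XOR 1011 = 0101
  pos 8: 1010 XOR 1011 = 0001
  pos 11: 1101 XOR 1011 = 0110
  pos 12: 1101 XOR 1011 = 0110
Remainder = 110 (nonzero — an error is detected).

110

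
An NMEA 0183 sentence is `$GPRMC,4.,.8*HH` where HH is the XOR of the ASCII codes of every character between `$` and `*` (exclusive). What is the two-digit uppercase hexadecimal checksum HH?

47

XOR the ASCII codes of the payload characters:
  'G' = 0x47 → acc = 0x47
  'P' = 0x50 → acc = 0x17
  'R' = 0x52 → acc = 0x45
  'M' = 0x4D → acc = 0x08
  'C' = 0x43 → acc = 0x4B
  ',' = 0x2C → acc = 0x67
  '4' = 0x34 → acc = 0x53
  '.' = 0x2E → acc = 0x7D
  ',' = 0x2C → acc = 0x51
  '.' = 0x2E → acc = 0x7F
  '8' = 0x38 → acc = 0x47
Checksum = 0x47.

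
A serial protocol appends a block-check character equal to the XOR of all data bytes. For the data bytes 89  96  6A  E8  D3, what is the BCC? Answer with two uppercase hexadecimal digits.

4E

XOR the bytes together:
  start with 0x89
  0x89 ⊕ 0x96 = 0x1F
  0x1F ⊕ 0x6A = 0x75
  0x75 ⊕ 0xE8 = 0x9D
  0x9D ⊕ 0xD3 = 0x4E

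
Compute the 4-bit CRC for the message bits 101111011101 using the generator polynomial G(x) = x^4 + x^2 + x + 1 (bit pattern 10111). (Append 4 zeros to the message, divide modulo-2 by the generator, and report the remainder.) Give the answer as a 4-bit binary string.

Append 4 zeros: 1011110111010000. Divide by 10111 (XOR where the leading bit is 1):
  pos 0: 10111 XOR 10111 = 00000
  pos 5: 10111 XOR 10111 = 00000
  pos 11: 10000 XOR 10111 = 00111
Remainder (last 4 bits) = 0111. This is the CRC / FCS.

0111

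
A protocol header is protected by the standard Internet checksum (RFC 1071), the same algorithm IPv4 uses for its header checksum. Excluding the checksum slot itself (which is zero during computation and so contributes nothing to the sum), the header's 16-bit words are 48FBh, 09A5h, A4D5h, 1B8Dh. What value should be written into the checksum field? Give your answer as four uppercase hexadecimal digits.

One's-complement addition (fold any carry out of bit 15 back into bit 0):
  0x48FB + 0x09A5 = 0x052A0
  0x52A0 + 0xA4D5 = 0x0F775
  0xF775 + 0x1B8D = 0x11302 → wrap carry → 0x1303
One's-complement sum = 0x1303.
Checksum = ~0x1303 & 0xFFFF = 0xECFC.

ECFC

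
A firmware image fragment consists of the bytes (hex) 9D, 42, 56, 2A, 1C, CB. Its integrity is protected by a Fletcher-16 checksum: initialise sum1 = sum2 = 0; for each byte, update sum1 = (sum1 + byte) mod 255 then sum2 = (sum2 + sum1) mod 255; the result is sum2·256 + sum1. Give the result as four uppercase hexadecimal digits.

D848

Running sums (mod 255):
  after byte 0 (9D): sum1=157, sum2=157
  after byte 1 (42): sum1=223, sum2=125
  after byte 2 (56): sum1=54, sum2=179
  after byte 3 (2A): sum1=96, sum2=20
  after byte 4 (1C): sum1=124, sum2=144
  after byte 5 (CB): sum1=72, sum2=216
Checksum = sum2·256 + sum1 = 216·256 + 72 = 55368 = 0xD848.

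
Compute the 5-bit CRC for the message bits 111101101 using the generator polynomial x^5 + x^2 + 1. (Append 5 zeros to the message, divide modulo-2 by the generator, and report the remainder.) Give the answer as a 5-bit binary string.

11000

Append 5 zeros: 11110110100000. Divide by 100101 (XOR where the leading bit is 1):
  pos 0: 111101 XOR 100101 = 011000
  pos 1: 110001 XOR 100101 = 010100
  pos 2: 101000 XOR 100101 = 001101
  pos 4: 110110 XOR 100101 = 010011
  pos 5: 100110 XOR 100101 = 000011
Remainder (last 5 bits) = 11000. This is the CRC / FCS.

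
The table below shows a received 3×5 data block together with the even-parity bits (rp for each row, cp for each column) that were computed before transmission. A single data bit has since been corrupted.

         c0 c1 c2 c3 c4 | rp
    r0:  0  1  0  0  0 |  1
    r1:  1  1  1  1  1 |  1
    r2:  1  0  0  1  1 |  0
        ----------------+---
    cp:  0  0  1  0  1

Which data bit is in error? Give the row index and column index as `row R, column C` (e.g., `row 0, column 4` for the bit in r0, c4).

Recompute each row's even parity and compare to rp:
  r0: data parity 1, sent rp 1 → ok
  r1: data parity 1, sent rp 1 → ok
  r2: data parity 1, sent rp 0 → mismatch
Recompute each column's even parity and compare to cp:
  c0: data parity 0, sent cp 0 → ok
  c1: data parity 0, sent cp 0 → ok
  c2: data parity 1, sent cp 1 → ok
  c3: data parity 0, sent cp 0 → ok
  c4: data parity 0, sent cp 1 → mismatch
Exactly one row (r2) and one column (c4) fail → the flipped bit is at their intersection.

row 2, column 4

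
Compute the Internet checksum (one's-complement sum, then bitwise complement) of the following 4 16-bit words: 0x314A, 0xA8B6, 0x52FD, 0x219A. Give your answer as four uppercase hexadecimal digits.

B167

One's-complement addition (fold any carry out of bit 15 back into bit 0):
  0x314A + 0xA8B6 = 0x0DA00
  0xDA00 + 0x52FD = 0x12CFD → wrap carry → 0x2CFE
  0x2CFE + 0x219A = 0x04E98
One's-complement sum = 0x4E98.
Checksum = ~0x4E98 & 0xFFFF = 0xB167.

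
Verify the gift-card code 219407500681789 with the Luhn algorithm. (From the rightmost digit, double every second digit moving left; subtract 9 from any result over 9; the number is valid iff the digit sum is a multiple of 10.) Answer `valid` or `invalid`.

invalid

From the right, keep odd positions and double even positions (subtract 9 from any doubled value over 9):
  doubled (positions 2,4,...): 7 2 3 0 5 8 2 → sum 27
  kept (positions 1,3,...): 9 7 8 0 5 0 9 2 → sum 40
Total = 67.
67 mod 10 = 7, so the number is invalid.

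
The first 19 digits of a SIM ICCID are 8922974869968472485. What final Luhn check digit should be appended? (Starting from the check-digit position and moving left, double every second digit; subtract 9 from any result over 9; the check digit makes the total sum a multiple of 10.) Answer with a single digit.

4

Partial digits right→left: 5 8 4 2 7 4 8 6 9 9 6 8 4 7 9 2 2 9 8
Double every second digit counting from the check-digit position (so the 1st, 3rd, 5th, ... of the partial from the right).
  doubled (with −9 where >9): 1 8 5 7 9 3 8 9 4 7 → sum 61
  kept as-is: 8 2 4 6 9 8 7 2 9 → sum 55
Total = 61 + 55 = 116.
Check digit = (10 − (116 mod 10)) mod 10 = 4.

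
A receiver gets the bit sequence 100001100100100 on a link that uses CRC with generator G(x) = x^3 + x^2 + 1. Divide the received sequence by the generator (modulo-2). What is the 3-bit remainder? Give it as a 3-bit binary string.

Modulo-2 division of 100001100100100 by 1101:
  pos 0: 1000 XOR 1101 = 0101
  pos 1: 1010 XOR 1101 = 0111
  pos 2: 1111 XOR 1101 = 0010
  pos 4: 1010 XOR 1101 = 0111
  pos 5: 1110 XOR 1101 = 0011
  pos 7: 1110 XOR 1101 = 0011
  pos 9: 1101 XOR 1101 = 0000
Remainder = 000 (zero — the frame passes the CRC check).

000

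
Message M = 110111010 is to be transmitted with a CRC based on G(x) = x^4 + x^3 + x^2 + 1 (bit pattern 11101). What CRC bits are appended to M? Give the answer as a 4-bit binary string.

Append 4 zeros: 1101110100000. Divide by 11101 (XOR where the leading bit is 1):
  pos 0: 11011 XOR 11101 = 00110
  pos 2: 11010 XOR 11101 = 00111
  pos 4: 11110 XOR 11101 = 00011
  pos 7: 11000 XOR 11101 = 00101
Remainder (last 4 bits) = 1010. This is the CRC / FCS.

1010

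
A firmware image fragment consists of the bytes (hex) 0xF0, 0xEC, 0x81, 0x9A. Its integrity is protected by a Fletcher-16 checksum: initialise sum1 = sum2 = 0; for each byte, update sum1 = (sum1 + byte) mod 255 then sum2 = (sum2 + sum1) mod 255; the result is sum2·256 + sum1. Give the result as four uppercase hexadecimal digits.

Running sums (mod 255):
  after byte 0 (0xF0): sum1=240, sum2=240
  after byte 1 (0xEC): sum1=221, sum2=206
  after byte 2 (0x81): sum1=95, sum2=46
  after byte 3 (0x9A): sum1=249, sum2=40
Checksum = sum2·256 + sum1 = 40·256 + 249 = 10489 = 0x28F9.

28F9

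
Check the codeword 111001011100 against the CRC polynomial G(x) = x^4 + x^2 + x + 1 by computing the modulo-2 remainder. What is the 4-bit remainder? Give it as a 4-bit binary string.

Modulo-2 division of 111001011100 by 10111:
  pos 0: 11100 XOR 10111 = 01011
  pos 1: 10111 XOR 10111 = 00000
  pos 7: 11100 XOR 10111 = 01011
Remainder = 1011 (nonzero — an error is detected).

1011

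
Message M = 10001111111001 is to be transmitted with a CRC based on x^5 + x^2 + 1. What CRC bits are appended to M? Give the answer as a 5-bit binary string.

01000

Append 5 zeros: 1000111111100100000. Divide by 100101 (XOR where the leading bit is 1):
  pos 0: 100011 XOR 100101 = 000110
  pos 3: 110111 XOR 100101 = 010010
  pos 4: 100101 XOR 100101 = 000000
  pos 10: 100100 XOR 100101 = 000001
Remainder (last 5 bits) = 01000. This is the CRC / FCS.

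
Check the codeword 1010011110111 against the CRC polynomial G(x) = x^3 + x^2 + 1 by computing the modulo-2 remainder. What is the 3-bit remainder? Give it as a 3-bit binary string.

010

Modulo-2 division of 1010011110111 by 1101:
  pos 0: 1010 XOR 1101 = 0111
  pos 1: 1110 XOR 1101 = 0011
  pos 3: 1111 XOR 1101 = 0010
  pos 5: 1011 XOR 1101 = 0110
  pos 6: 1100 XOR 1101 = 0001
  pos 9: 1111 XOR 1101 = 0010
Remainder = 010 (nonzero — an error is detected).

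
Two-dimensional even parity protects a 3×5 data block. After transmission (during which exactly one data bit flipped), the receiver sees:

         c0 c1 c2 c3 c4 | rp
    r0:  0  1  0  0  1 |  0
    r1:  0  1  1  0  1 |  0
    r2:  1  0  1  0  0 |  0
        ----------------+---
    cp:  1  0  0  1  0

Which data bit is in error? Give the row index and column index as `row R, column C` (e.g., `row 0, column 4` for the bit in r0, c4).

Recompute each row's even parity and compare to rp:
  r0: data parity 0, sent rp 0 → ok
  r1: data parity 1, sent rp 0 → mismatch
  r2: data parity 0, sent rp 0 → ok
Recompute each column's even parity and compare to cp:
  c0: data parity 1, sent cp 1 → ok
  c1: data parity 0, sent cp 0 → ok
  c2: data parity 0, sent cp 0 → ok
  c3: data parity 0, sent cp 1 → mismatch
  c4: data parity 0, sent cp 0 → ok
Exactly one row (r1) and one column (c3) fail → the flipped bit is at their intersection.

row 1, column 3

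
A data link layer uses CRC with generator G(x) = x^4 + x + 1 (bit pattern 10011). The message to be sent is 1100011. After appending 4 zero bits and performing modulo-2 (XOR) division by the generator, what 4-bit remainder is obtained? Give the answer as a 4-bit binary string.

1000

Append 4 zeros: 11000110000. Divide by 10011 (XOR where the leading bit is 1):
  pos 0: 11000 XOR 10011 = 01011
  pos 1: 10111 XOR 10011 = 00100
  pos 3: 10010 XOR 10011 = 00001
Remainder (last 4 bits) = 1000. This is the CRC / FCS.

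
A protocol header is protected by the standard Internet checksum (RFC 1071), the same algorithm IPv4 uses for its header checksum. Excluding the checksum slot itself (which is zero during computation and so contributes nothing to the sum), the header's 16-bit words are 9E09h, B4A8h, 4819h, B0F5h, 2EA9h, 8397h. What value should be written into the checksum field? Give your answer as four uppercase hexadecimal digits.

One's-complement addition (fold any carry out of bit 15 back into bit 0):
  0x9E09 + 0xB4A8 = 0x152B1 → wrap carry → 0x52B2
  0x52B2 + 0x4819 = 0x09ACB
  0x9ACB + 0xB0F5 = 0x14BC0 → wrap carry → 0x4BC1
  0x4BC1 + 0x2EA9 = 0x07A6A
  0x7A6A + 0x8397 = 0x0FE01
One's-complement sum = 0xFE01.
Checksum = ~0xFE01 & 0xFFFF = 0x01FE.

01FE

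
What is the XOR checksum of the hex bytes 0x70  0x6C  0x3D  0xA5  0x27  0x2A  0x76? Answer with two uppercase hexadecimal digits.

FF

XOR the bytes together:
  start with 0x70
  0x70 ⊕ 0x6C = 0x1C
  0x1C ⊕ 0x3D = 0x21
  0x21 ⊕ 0xA5 = 0x84
  0x84 ⊕ 0x27 = 0xA3
  0xA3 ⊕ 0x2A = 0x89
  0x89 ⊕ 0x76 = 0xFF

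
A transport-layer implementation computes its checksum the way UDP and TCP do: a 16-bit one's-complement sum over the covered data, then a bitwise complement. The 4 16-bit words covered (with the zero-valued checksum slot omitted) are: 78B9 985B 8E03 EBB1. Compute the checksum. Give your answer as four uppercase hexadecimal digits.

7535

One's-complement addition (fold any carry out of bit 15 back into bit 0):
  0x78B9 + 0x985B = 0x11114 → wrap carry → 0x1115
  0x1115 + 0x8E03 = 0x09F18
  0x9F18 + 0xEBB1 = 0x18AC9 → wrap carry → 0x8ACA
One's-complement sum = 0x8ACA.
Checksum = ~0x8ACA & 0xFFFF = 0x7535.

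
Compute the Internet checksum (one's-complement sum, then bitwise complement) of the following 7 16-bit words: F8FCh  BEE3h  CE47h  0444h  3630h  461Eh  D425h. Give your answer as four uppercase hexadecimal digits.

One's-complement addition (fold any carry out of bit 15 back into bit 0):
  0xF8FC + 0xBEE3 = 0x1B7DF → wrap carry → 0xB7E0
  0xB7E0 + 0xCE47 = 0x18627 → wrap carry → 0x8628
  0x8628 + 0x0444 = 0x08A6C
  0x8A6C + 0x3630 = 0x0C09C
  0xC09C + 0x461E = 0x106BA → wrap carry → 0x06BB
  0x06BB + 0xD425 = 0x0DAE0
One's-complement sum = 0xDAE0.
Checksum = ~0xDAE0 & 0xFFFF = 0x251F.

251F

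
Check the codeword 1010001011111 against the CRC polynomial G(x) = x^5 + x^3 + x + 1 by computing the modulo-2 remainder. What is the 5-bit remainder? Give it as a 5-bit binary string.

Modulo-2 division of 1010001011111 by 101011:
  pos 0: 101000 XOR 101011 = 000011
  pos 4: 111011 XOR 101011 = 010000
  pos 5: 100001 XOR 101011 = 001010
  pos 7: 101011 XOR 101011 = 000000
Remainder = 00000 (zero — the frame passes the CRC check).

00000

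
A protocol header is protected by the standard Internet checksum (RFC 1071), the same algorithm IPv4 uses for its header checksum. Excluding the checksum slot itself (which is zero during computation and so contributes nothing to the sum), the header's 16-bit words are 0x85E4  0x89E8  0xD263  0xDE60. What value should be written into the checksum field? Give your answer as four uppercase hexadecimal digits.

One's-complement addition (fold any carry out of bit 15 back into bit 0):
  0x85E4 + 0x89E8 = 0x10FCC → wrap carry → 0x0FCD
  0x0FCD + 0xD263 = 0x0E230
  0xE230 + 0xDE60 = 0x1C090 → wrap carry → 0xC091
One's-complement sum = 0xC091.
Checksum = ~0xC091 & 0xFFFF = 0x3F6E.

3F6E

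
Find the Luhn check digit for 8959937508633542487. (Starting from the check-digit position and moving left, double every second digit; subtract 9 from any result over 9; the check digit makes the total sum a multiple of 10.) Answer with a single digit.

Partial digits right→left: 7 8 4 2 4 5 3 3 6 8 0 5 7 3 9 9 5 9 8
Double every second digit counting from the check-digit position (so the 1st, 3rd, 5th, ... of the partial from the right).
  doubled (with −9 where >9): 5 8 8 6 3 0 5 9 1 7 → sum 52
  kept as-is: 8 2 5 3 8 5 3 9 9 → sum 52
Total = 52 + 52 = 104.
Check digit = (10 − (104 mod 10)) mod 10 = 6.

6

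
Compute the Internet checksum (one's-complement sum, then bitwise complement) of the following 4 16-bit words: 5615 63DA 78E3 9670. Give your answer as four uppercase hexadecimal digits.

One's-complement addition (fold any carry out of bit 15 back into bit 0):
  0x5615 + 0x63DA = 0x0B9EF
  0xB9EF + 0x78E3 = 0x132D2 → wrap carry → 0x32D3
  0x32D3 + 0x9670 = 0x0C943
One's-complement sum = 0xC943.
Checksum = ~0xC943 & 0xFFFF = 0x36BC.

36BC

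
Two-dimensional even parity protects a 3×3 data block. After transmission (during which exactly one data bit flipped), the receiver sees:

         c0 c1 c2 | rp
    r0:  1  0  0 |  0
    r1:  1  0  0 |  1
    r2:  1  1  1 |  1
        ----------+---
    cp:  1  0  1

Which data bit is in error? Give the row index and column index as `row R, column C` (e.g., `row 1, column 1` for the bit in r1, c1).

row 0, column 1

Recompute each row's even parity and compare to rp:
  r0: data parity 1, sent rp 0 → mismatch
  r1: data parity 1, sent rp 1 → ok
  r2: data parity 1, sent rp 1 → ok
Recompute each column's even parity and compare to cp:
  c0: data parity 1, sent cp 1 → ok
  c1: data parity 1, sent cp 0 → mismatch
  c2: data parity 1, sent cp 1 → ok
Exactly one row (r0) and one column (c1) fail → the flipped bit is at their intersection.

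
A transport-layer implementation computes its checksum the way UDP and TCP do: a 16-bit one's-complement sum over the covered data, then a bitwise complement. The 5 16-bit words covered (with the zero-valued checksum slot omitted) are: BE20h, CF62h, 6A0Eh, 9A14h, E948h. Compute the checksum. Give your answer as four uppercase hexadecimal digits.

8510

One's-complement addition (fold any carry out of bit 15 back into bit 0):
  0xBE20 + 0xCF62 = 0x18D82 → wrap carry → 0x8D83
  0x8D83 + 0x6A0E = 0x0F791
  0xF791 + 0x9A14 = 0x191A5 → wrap carry → 0x91A6
  0x91A6 + 0xE948 = 0x17AEE → wrap carry → 0x7AEF
One's-complement sum = 0x7AEF.
Checksum = ~0x7AEF & 0xFFFF = 0x8510.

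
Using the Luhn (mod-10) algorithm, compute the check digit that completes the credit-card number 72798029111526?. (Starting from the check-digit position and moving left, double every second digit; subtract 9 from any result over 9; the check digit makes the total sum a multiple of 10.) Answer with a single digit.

4

Partial digits right→left: 6 2 5 1 1 1 9 2 0 8 9 7 2 7
Double every second digit counting from the check-digit position (so the 1st, 3rd, 5th, ... of the partial from the right).
  doubled (with −9 where >9): 3 1 2 9 0 9 4 → sum 28
  kept as-is: 2 1 1 2 8 7 7 → sum 28
Total = 28 + 28 = 56.
Check digit = (10 − (56 mod 10)) mod 10 = 4.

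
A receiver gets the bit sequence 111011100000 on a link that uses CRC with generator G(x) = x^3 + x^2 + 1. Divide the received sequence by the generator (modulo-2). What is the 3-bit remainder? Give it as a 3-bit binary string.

010

Modulo-2 division of 111011100000 by 1101:
  pos 0: 1110 XOR 1101 = 0011
  pos 2: 1111 XOR 1101 = 0010
  pos 4: 1010 XOR 1101 = 0111
  pos 5: 1110 XOR 1101 = 0011
  pos 7: 1100 XOR 1101 = 0001
Remainder = 010 (nonzero — an error is detected).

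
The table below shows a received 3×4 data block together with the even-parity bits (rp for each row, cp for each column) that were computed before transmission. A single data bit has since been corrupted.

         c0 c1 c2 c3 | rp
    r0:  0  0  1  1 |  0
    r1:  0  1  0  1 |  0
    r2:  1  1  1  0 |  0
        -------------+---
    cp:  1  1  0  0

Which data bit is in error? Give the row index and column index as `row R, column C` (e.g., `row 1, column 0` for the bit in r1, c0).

row 2, column 1

Recompute each row's even parity and compare to rp:
  r0: data parity 0, sent rp 0 → ok
  r1: data parity 0, sent rp 0 → ok
  r2: data parity 1, sent rp 0 → mismatch
Recompute each column's even parity and compare to cp:
  c0: data parity 1, sent cp 1 → ok
  c1: data parity 0, sent cp 1 → mismatch
  c2: data parity 0, sent cp 0 → ok
  c3: data parity 0, sent cp 0 → ok
Exactly one row (r2) and one column (c1) fail → the flipped bit is at their intersection.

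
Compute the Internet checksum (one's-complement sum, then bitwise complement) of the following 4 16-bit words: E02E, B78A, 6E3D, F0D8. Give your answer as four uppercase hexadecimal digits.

One's-complement addition (fold any carry out of bit 15 back into bit 0):
  0xE02E + 0xB78A = 0x197B8 → wrap carry → 0x97B9
  0x97B9 + 0x6E3D = 0x105F6 → wrap carry → 0x05F7
  0x05F7 + 0xF0D8 = 0x0F6CF
One's-complement sum = 0xF6CF.
Checksum = ~0xF6CF & 0xFFFF = 0x0930.

0930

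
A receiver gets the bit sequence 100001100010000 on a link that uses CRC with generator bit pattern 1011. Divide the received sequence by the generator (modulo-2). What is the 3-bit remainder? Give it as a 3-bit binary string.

Modulo-2 division of 100001100010000 by 1011:
  pos 0: 1000 XOR 1011 = 0011
  pos 2: 1101 XOR 1011 = 0110
  pos 3: 1101 XOR 1011 = 0110
  pos 4: 1100 XOR 1011 = 0111
  pos 5: 1110 XOR 1011 = 0101
  pos 6: 1010 XOR 1011 = 0001
  pos 9: 1100 XOR 1011 = 0111
  pos 10: 1110 XOR 1011 = 0101
  pos 11: 1010 XOR 1011 = 0001
Remainder = 001 (nonzero — an error is detected).

001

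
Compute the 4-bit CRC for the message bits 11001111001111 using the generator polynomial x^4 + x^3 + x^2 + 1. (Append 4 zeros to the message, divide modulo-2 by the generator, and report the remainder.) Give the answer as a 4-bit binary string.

Append 4 zeros: 110011110011110000. Divide by 11101 (XOR where the leading bit is 1):
  pos 0: 11001 XOR 11101 = 00100
  pos 2: 10011 XOR 11101 = 01110
  pos 3: 11101 XOR 11101 = 00000
  pos 10: 11110 XOR 11101 = 00011
  pos 13: 11000 XOR 11101 = 00101
Remainder (last 4 bits) = 0101. This is the CRC / FCS.

0101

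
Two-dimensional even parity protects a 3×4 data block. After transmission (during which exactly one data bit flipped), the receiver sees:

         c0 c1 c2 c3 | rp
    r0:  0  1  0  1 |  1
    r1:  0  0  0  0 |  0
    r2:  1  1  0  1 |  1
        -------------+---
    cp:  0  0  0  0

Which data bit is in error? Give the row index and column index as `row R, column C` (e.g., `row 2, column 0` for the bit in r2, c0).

Recompute each row's even parity and compare to rp:
  r0: data parity 0, sent rp 1 → mismatch
  r1: data parity 0, sent rp 0 → ok
  r2: data parity 1, sent rp 1 → ok
Recompute each column's even parity and compare to cp:
  c0: data parity 1, sent cp 0 → mismatch
  c1: data parity 0, sent cp 0 → ok
  c2: data parity 0, sent cp 0 → ok
  c3: data parity 0, sent cp 0 → ok
Exactly one row (r0) and one column (c0) fail → the flipped bit is at their intersection.

row 0, column 0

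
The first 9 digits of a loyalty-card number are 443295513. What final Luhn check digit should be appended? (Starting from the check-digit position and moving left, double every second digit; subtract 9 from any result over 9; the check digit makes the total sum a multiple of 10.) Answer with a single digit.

Partial digits right→left: 3 1 5 5 9 2 3 4 4
Double every second digit counting from the check-digit position (so the 1st, 3rd, 5th, ... of the partial from the right).
  doubled (with −9 where >9): 6 1 9 6 8 → sum 30
  kept as-is: 1 5 2 4 → sum 12
Total = 30 + 12 = 42.
Check digit = (10 − (42 mod 10)) mod 10 = 8.

8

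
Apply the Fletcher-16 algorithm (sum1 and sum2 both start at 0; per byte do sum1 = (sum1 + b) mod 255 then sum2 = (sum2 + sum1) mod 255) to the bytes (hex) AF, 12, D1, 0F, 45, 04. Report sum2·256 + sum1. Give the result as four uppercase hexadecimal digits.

Running sums (mod 255):
  after byte 0 (AF): sum1=175, sum2=175
  after byte 1 (12): sum1=193, sum2=113
  after byte 2 (D1): sum1=147, sum2=5
  after byte 3 (0F): sum1=162, sum2=167
  after byte 4 (45): sum1=231, sum2=143
  after byte 5 (04): sum1=235, sum2=123
Checksum = sum2·256 + sum1 = 123·256 + 235 = 31723 = 0x7BEB.

7BEB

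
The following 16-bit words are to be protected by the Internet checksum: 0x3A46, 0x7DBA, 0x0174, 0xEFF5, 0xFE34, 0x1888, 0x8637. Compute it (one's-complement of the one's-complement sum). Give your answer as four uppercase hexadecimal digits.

B9A0

One's-complement addition (fold any carry out of bit 15 back into bit 0):
  0x3A46 + 0x7DBA = 0x0B800
  0xB800 + 0x0174 = 0x0B974
  0xB974 + 0xEFF5 = 0x1A969 → wrap carry → 0xA96A
  0xA96A + 0xFE34 = 0x1A79E → wrap carry → 0xA79F
  0xA79F + 0x1888 = 0x0C027
  0xC027 + 0x8637 = 0x1465E → wrap carry → 0x465F
One's-complement sum = 0x465F.
Checksum = ~0x465F & 0xFFFF = 0xB9A0.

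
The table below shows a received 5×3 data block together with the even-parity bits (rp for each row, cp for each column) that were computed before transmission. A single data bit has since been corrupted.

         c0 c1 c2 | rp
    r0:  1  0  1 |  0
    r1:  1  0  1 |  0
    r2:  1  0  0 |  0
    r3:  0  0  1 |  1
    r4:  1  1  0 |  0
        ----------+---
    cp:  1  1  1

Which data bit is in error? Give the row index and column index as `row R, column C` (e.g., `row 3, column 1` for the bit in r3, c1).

Recompute each row's even parity and compare to rp:
  r0: data parity 0, sent rp 0 → ok
  r1: data parity 0, sent rp 0 → ok
  r2: data parity 1, sent rp 0 → mismatch
  r3: data parity 1, sent rp 1 → ok
  r4: data parity 0, sent rp 0 → ok
Recompute each column's even parity and compare to cp:
  c0: data parity 0, sent cp 1 → mismatch
  c1: data parity 1, sent cp 1 → ok
  c2: data parity 1, sent cp 1 → ok
Exactly one row (r2) and one column (c0) fail → the flipped bit is at their intersection.

row 2, column 0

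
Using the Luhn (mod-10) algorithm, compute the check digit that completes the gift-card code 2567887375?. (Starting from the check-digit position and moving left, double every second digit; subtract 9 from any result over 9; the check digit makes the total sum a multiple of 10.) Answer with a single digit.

0

Partial digits right→left: 5 7 3 7 8 8 7 6 5 2
Double every second digit counting from the check-digit position (so the 1st, 3rd, 5th, ... of the partial from the right).
  doubled (with −9 where >9): 1 6 7 5 1 → sum 20
  kept as-is: 7 7 8 6 2 → sum 30
Total = 20 + 30 = 50.
Check digit = (10 − (50 mod 10)) mod 10 = 0.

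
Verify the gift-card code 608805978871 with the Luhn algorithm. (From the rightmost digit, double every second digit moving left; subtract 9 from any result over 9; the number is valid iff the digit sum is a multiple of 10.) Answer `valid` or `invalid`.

valid

From the right, keep odd positions and double even positions (subtract 9 from any doubled value over 9):
  doubled (positions 2,4,...): 5 7 9 0 7 3 → sum 31
  kept (positions 1,3,...): 1 8 7 5 8 0 → sum 29
Total = 60.
60 mod 10 = 0, so the number is valid.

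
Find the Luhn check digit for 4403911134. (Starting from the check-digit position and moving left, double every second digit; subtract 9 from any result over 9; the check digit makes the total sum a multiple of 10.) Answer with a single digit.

7

Partial digits right→left: 4 3 1 1 1 9 3 0 4 4
Double every second digit counting from the check-digit position (so the 1st, 3rd, 5th, ... of the partial from the right).
  doubled (with −9 where >9): 8 2 2 6 8 → sum 26
  kept as-is: 3 1 9 0 4 → sum 17
Total = 26 + 17 = 43.
Check digit = (10 − (43 mod 10)) mod 10 = 7.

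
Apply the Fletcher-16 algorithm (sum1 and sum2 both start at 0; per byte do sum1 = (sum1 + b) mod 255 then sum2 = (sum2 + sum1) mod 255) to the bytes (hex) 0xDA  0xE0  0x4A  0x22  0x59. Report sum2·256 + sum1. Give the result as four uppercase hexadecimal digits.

4681

Running sums (mod 255):
  after byte 0 (0xDA): sum1=218, sum2=218
  after byte 1 (0xE0): sum1=187, sum2=150
  after byte 2 (0x4A): sum1=6, sum2=156
  after byte 3 (0x22): sum1=40, sum2=196
  after byte 4 (0x59): sum1=129, sum2=70
Checksum = sum2·256 + sum1 = 70·256 + 129 = 18049 = 0x4681.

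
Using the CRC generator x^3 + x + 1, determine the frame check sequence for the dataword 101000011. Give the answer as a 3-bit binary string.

111

Append 3 zeros: 101000011000. Divide by 1011 (XOR where the leading bit is 1):
  pos 0: 1010 XOR 1011 = 0001
  pos 3: 1000 XOR 1011 = 0011
  pos 5: 1111 XOR 1011 = 0100
  pos 6: 1000 XOR 1011 = 0011
  pos 8: 1100 XOR 1011 = 0111
Remainder (last 3 bits) = 111. This is the CRC / FCS.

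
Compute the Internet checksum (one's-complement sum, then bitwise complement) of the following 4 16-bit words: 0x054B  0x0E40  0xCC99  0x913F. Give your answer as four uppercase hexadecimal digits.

One's-complement addition (fold any carry out of bit 15 back into bit 0):
  0x054B + 0x0E40 = 0x0138B
  0x138B + 0xCC99 = 0x0E024
  0xE024 + 0x913F = 0x17163 → wrap carry → 0x7164
One's-complement sum = 0x7164.
Checksum = ~0x7164 & 0xFFFF = 0x8E9B.

8E9B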